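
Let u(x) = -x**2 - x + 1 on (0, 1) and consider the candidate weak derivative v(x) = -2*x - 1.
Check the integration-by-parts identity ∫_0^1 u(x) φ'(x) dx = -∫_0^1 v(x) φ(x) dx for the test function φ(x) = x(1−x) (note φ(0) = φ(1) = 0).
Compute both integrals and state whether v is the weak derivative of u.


LHS = 1/3, RHS = 1/3. Yes, v = u' weakly.

u(x) = -x**2 - x + 1, classical derivative u'(x) = -2*x - 1.
φ(x) = x(1−x), so φ'(x) = 1 - 2*x.
Note φ(0) = φ(1) = 0, so the boundary term u·φ vanishes.
LHS = ∫_0^1 u(x) φ'(x) dx = ∫_0^1 (2*x^3 + x^2 - 3*x + 1) dx. Term by term:
  ∫_0^1 2*x^3 dx = 1/2;  ∫_0^1 x^2 dx = 1/3;  ∫_0^1 -3*x dx = -3/2;
  ∫_0^1 1 dx = 1.
Sum: 1/2 + 1/3 − 3/2 + 1 = 1/3.
So LHS = 1/3.
∫_0^1 v(x) φ(x) dx = ∫_0^1 (2*x^3 - x^2 - x) dx. Term by term:
  ∫_0^1 2*x^3 dx = 1/2;  ∫_0^1 -x^2 dx = -1/3;  ∫_0^1 -x dx = -1/2.
Sum: 1/2 − 1/3 − 1/2 = -1/3.
So RHS = -∫_0^1 v(x) φ(x) dx = 1/3.
LHS = RHS, so the identity holds for this test φ.
Moreover u is smooth here and v(x) = u'(x) = -2*x - 1 pointwise, so the identity holds for every test function. Hence v is the weak derivative of u.


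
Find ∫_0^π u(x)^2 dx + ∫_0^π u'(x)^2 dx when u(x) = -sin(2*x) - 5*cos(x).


||u||_{H^1(0,π)}^2 = 80/3 + 55*π/2

u'(x) = 5*sin(x) - 2*cos(2*x).
Expand u² and (u')² and integrate term by term on (0, π), using: for integers n ≥ 1, ∫_0^π sin²(nx) dx = ∫_0^π cos²(nx) dx = π/2; for n ≠ n', ∫_0^π sin(nx)sin(n'x) dx = ∫_0^π cos(nx)cos(n'x) dx = 0; and by product-to-sum, ∫_0^π sin(nx)cos(n'x) dx = ½∫_0^π [sin((n+n')x) + sin((n−n')x)] dx, which is 0 when n+n' is even and 2n/(n²−n'²) when n+n' is odd (it need not vanish on (0, π)).
  u² squared terms: (-1)²·∫sin(2x)² dx = 1·π/2 = π/2;  (-5)²·∫cos(x)² dx = 25·π/2 = 25*π/2.
  u² cross terms: 2·(-1)·(-5)·∫sin(2x)·cos(x) dx = 10·(4/3) = 40/3.
  So ∫_0^π u² dx = π/2 + 25*π/2 + 40/3 = 40/3 + 13*π.
  (u')² squared terms: (-2)²·∫cos(2x)² dx = 4·π/2 = 2*π;  (5)²·∫sin(x)² dx = 25·π/2 = 25*π/2.
  (u')² cross terms: 2·(-2)·(5)·∫cos(2x)·sin(x) dx = -20·(-2/3) = 40/3.
  So ∫_0^π (u')² dx = 2*π + 25*π/2 + 40/3 = 40/3 + 29*π/2.
||u||_{H^1}^2 = (40/3 + 13*π) + (40/3 + 29*π/2) = 80/3 + 55*π/2.


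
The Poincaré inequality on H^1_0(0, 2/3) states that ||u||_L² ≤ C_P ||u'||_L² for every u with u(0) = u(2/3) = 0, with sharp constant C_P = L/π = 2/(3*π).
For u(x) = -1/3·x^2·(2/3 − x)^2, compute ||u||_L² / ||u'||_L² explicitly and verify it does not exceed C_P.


||u||_L² / ||u'||_L² = sqrt(3)/9 < C_P = 2/(3*π).

u(x) = -1/3·x^2·(2/3 − x)^2, so u'(x) = 4*x*(-9*x^2 + 9*x - 2)/27.
u(x) = -1/3·x^2·(2/3 − x)^2 vanishes at x = 0 and x = 2/3, so u ∈ H^1_0(0, 2/3). Differentiate via the product rule and integrate the resulting polynomials term by term.
  ∫_0^2/3 u² dx = ∫_0^2/3 (x^8/9 - 8*x^7/27 + 8*x^6/27 - 32*x^5/243 + 16*x^4/729) dx. Term by term:
    ∫_0^2/3 x^8/9 dx = 512/1594323;  ∫_0^2/3 -8*x^7/27 dx = -256/177147;  ∫_0^2/3 8*x^6/27 dx = 1024/413343;
    ∫_0^2/3 -32*x^5/243 dx = -1024/531441;  ∫_0^2/3 16*x^4/729 dx = 512/885735.
  Sum: 512/1594323 − 256/177147 + 1024/413343 − 1024/531441 + 512/885735 = 256/55801305.
  ∫_0^2/3 (u')² dx = ∫_0^2/3 (16*x^6/9 - 32*x^5/9 + 208*x^4/81 - 64*x^3/81 + 64*x^2/729) dx. Term by term:
    ∫_0^2/3 16*x^6/9 dx = 2048/137781;  ∫_0^2/3 -32*x^5/9 dx = -1024/19683;  ∫_0^2/3 208*x^4/81 dx = 6656/98415;
    ∫_0^2/3 -64*x^3/81 dx = -256/6561;  ∫_0^2/3 64*x^2/729 dx = 512/59049.
  Sum: 2048/137781 − 1024/19683 + 6656/98415 − 256/6561 + 512/59049 = 256/2066715.
∫_0^2/3 u² dx = 256/55801305, so ||u||_L² = 16*sqrt(105)/76545.
∫_0^2/3 (u')² dx = 256/2066715, so ||u'||_L² = 16*sqrt(35)/8505.
Ratio ||u||_L² / ||u'||_L² = sqrt(3)/9.
Sharp Poincaré constant on H^1_0(0, 2/3) is C_P = L/π = 2/(3*π), achieved by sin(3*π/2·x).
A polynomial bump cannot attain the sharp Poincaré constant (only the first sine eigenfunction does), so the ratio is strictly less than C_P, consistent with ||u||_L² ≤ C_P ||u'||_L².


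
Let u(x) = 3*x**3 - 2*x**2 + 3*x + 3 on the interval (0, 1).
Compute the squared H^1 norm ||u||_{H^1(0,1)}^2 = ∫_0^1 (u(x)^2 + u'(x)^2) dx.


||u||_{H^1}^2 = 8551/210

The H^1 norm (squared) on an interval (0, L) is
  ||u||_{H^1}^2 = ∫_0^L u(x)^2 dx + ∫_0^L u'(x)^2 dx.
Compute u'(x) = 9*x**2 - 4*x + 3.
Then u(x)^2 = 9*x**6 - 12*x**5 + 22*x**4 + 6*x**3 - 3*x**2 + 18*x + 9 and u'(x)^2 = 81*x**4 - 72*x**3 + 70*x**2 - 24*x + 9.
Integrate each monomial from 0 to 1 using ∫_0^1 c·x^n dx = c·1^(n+1)/(n+1):
  ∫_0^1 u(x)^2 dx = ∫_0^1 (9*x^6 - 12*x^5 + 22*x^4 + 6*x^3 - 3*x^2 + 18*x + 9) dx. Term by term:
    ∫_0^1 9*x^6 dx = 9/7;  ∫_0^1 -12*x^5 dx = -2;  ∫_0^1 22*x^4 dx = 22/5;
    ∫_0^1 6*x^3 dx = 3/2;  ∫_0^1 -3*x^2 dx = -1;  ∫_0^1 18*x dx = 9;
    ∫_0^1 9 dx = 9.
  Sum: 9/7 − 2 + 22/5 + 3/2 − 1 + 9 + 9 = 1553/70.
  ∫_0^1 u'(x)^2 dx = ∫_0^1 (81*x^4 - 72*x^3 + 70*x^2 - 24*x + 9) dx. Term by term:
    ∫_0^1 81*x^4 dx = 81/5;  ∫_0^1 -72*x^3 dx = -18;  ∫_0^1 70*x^2 dx = 70/3;
    ∫_0^1 -24*x dx = -12;  ∫_0^1 9 dx = 9.
  Sum: 81/5 − 18 + 70/3 − 12 + 9 = 278/15.
Adding: ||u||_{H^1}^2 = 1553/70 + 278/15 = 8551/210.


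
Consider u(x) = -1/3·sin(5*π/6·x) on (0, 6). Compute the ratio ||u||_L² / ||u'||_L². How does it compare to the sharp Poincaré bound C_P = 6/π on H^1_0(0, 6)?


||u||_L² / ||u'||_L² = 6/(5*π) < C_P = 6/π.

u(x) = -1/3·sin(5*π/6·x), so u'(x) = -5*π*cos(5*π*x/6)/18.
Writing u(x) = A·sin(kπx/L) with A = -1/3 and k = 5, use ∫_0^L sin²(kπx/L) dx = L/2 and ∫_0^L cos²(kπx/L) dx = L/2.
u² = 1/9·sin²(5*π/6·x) and (u')² = 25*π^2/324·cos²(5*π/6·x), and each of sin², cos² integrates to L/2 = 3 over (0, 6).
∫_0^6 u² dx = 1/3, so ||u||_L² = sqrt(3)/3.
∫_0^6 (u')² dx = 25*π^2/108, so ||u'||_L² = 5*sqrt(3)*π/18.
Ratio ||u||_L² / ||u'||_L² = 6/(5*π).
Sharp Poincaré constant on H^1_0(0, 6) is C_P = L/π = 6/π, achieved by sin(π/6·x).
This is the k = 5 harmonic; the ratio L/(kπ) is strictly less than C_P = L/π, consistent with the sharp inequality ||u||_L² ≤ C_P ||u'||_L².


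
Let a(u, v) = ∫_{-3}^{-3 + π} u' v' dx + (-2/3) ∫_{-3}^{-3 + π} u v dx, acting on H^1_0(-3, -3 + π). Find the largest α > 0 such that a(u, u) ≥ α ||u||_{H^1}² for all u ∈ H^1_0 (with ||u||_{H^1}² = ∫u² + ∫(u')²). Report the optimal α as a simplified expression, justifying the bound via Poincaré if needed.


α = 1/6

Coercivity of a(·,·) on H^1_0(-3, -3 + π) means a(u, u) ≥ α ||u||_{H^1}² for every u ∈ H^1_0.
The interval has length L = π, and Poincaré/coercivity depend only on L. Here a(u, u) = ∫(u')² + (-2/3)·∫u².
Here c = -2/3 < 0 with |c| < (π/L)² = 1, so coercivity still holds. The condition a(u,u) ≥ α||u||_{H^1}² reads (1−α)∫(u')² ≥ (α−c)∫u². Any admissible α is ≤ 1 (rapidly oscillating u have ∫u²/∫(u')² → 0), and α = 1 would force 0 ≥ (1−c)∫u², impossible since c < 1; so 1−α > 0. By the sharp Poincaré inequality on H^1_0 of an interval of length L, ∫(u')² ≥ (π/L)²∫u² with equality for the first sine mode sin(π(x−x₀)/L) (x₀ the left endpoint), so the inequality holds for all u iff (1−α)(π/L)² ≥ α − c, i.e. α ≤ ((π/L)² + c)/((π/L)² + 1) = (1 + c(L/π)²)/(1 + (L/π)²). (Direct route, valid since c ≤ 0: Poincaré gives c∫u² ≥ c(L/π)²∫(u')², so a(u,u) ≥ (1 + c(L/π)²)∫(u')², while ||u||_{H^1}² ≤ (1 + (L/π)²)∫(u')²; dividing yields the same α.) With (π/L)² = 1 and c = -2/3, the largest admissible constant is α = ((π/L)² + c)/((π/L)² + 1).
Simplifying, α = 1/6.


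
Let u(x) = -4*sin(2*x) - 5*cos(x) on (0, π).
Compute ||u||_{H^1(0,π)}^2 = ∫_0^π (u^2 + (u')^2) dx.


||u||_{H^1(0,π)}^2 = 320/3 + 65*π

u'(x) = 5*sin(x) - 8*cos(2*x).
Expand u² and (u')² and integrate term by term on (0, π), using: for integers n ≥ 1, ∫_0^π sin²(nx) dx = ∫_0^π cos²(nx) dx = π/2; for n ≠ n', ∫_0^π sin(nx)sin(n'x) dx = ∫_0^π cos(nx)cos(n'x) dx = 0; and by product-to-sum, ∫_0^π sin(nx)cos(n'x) dx = ½∫_0^π [sin((n+n')x) + sin((n−n')x)] dx, which is 0 when n+n' is even and 2n/(n²−n'²) when n+n' is odd (it need not vanish on (0, π)).
  u² squared terms: (-5)²·∫cos(x)² dx = 25·π/2 = 25*π/2;  (-4)²·∫sin(2x)² dx = 16·π/2 = 8*π.
  u² cross terms: 2·(-5)·(-4)·∫cos(x)·sin(2x) dx = 40·(4/3) = 160/3.
  So ∫_0^π u² dx = 25*π/2 + 8*π + 160/3 = 160/3 + 41*π/2.
  (u')² squared terms: (-8)²·∫cos(2x)² dx = 64·π/2 = 32*π;  (5)²·∫sin(x)² dx = 25·π/2 = 25*π/2.
  (u')² cross terms: 2·(-8)·(5)·∫cos(2x)·sin(x) dx = -80·(-2/3) = 160/3.
  So ∫_0^π (u')² dx = 32*π + 25*π/2 + 160/3 = 160/3 + 89*π/2.
||u||_{H^1}^2 = (160/3 + 41*π/2) + (160/3 + 89*π/2) = 320/3 + 65*π.


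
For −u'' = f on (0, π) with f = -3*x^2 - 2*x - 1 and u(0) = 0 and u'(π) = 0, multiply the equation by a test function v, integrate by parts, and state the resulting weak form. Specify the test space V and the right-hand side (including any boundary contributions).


V = {v ∈ H^1(0, π) : v(0) = 0} (test functions vanish at x = 0 where u is specified); weak form: ∫_0^π u'v' dx = ∫_0^π (-3*x^2 - 2*x - 1) v dx for all v ∈ V.

Multiply both sides by a test function v and integrate from 0 to π:
  ∫_0^π −u''(x) v(x) dx = ∫_0^π f(x) v(x) dx.
Integrate the LHS by parts once:
  ∫_0^π −u'' v dx = −[u'(x) v(x)]_0^π + ∫_0^π u'(x) v'(x) dx.
Thus ∫_0^π u'(x) v'(x) dx = ∫_0^π f(x) v(x) dx + [u'(x) v(x)]_0^π.
Choose V so that boundary terms are either known or forced to vanish.
Mixed BC: u(0) = 0 (Dirichlet) and u'(π) = 0 (Neumann). Define V = {v ∈ H^1(0, π) : v(0) = 0}. Then [u' v]_0^π = u'(π)·v(π) − u'(0)·0 = 0.
Weak formulation: find u (satisfying any essential BC) such that ∫_0^π u'(x) v'(x) dx = ∫_0^π f v dx for all v ∈ V (Dirichlet at 0 absorbed into V; the Neumann datum at x = π is zero, so no boundary term remains).
Substituting f(x) = -3*x^2 - 2*x - 1, the right-hand side is ∫_0^π (-3*x^2 - 2*x - 1) v dx.


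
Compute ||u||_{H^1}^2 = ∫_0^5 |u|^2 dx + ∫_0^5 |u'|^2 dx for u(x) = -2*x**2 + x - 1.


||u||_{H^1}^2 = 2635

The H^1 norm (squared) on an interval (0, L) is
  ||u||_{H^1}^2 = ∫_0^L u(x)^2 dx + ∫_0^L u'(x)^2 dx.
Compute u'(x) = 1 - 4*x.
Then u(x)^2 = 4*x**4 - 4*x**3 + 5*x**2 - 2*x + 1 and u'(x)^2 = 16*x**2 - 8*x + 1.
Integrate each monomial from 0 to 5 using ∫_0^5 c·x^n dx = c·5^(n+1)/(n+1):
  ∫_0^5 u(x)^2 dx = ∫_0^5 (4*x^4 - 4*x^3 + 5*x^2 - 2*x + 1) dx. Term by term:
    ∫_0^5 4*x^4 dx = 2500;  ∫_0^5 -4*x^3 dx = -625;  ∫_0^5 5*x^2 dx = 625/3;
    ∫_0^5 -2*x dx = -25;  ∫_0^5 1 dx = 5.
  Sum: 2500 − 625 + 625/3 − 25 + 5 = 6190/3.
  ∫_0^5 u'(x)^2 dx = ∫_0^5 (16*x^2 - 8*x + 1) dx. Term by term:
    ∫_0^5 16*x^2 dx = 2000/3;  ∫_0^5 -8*x dx = -100;  ∫_0^5 1 dx = 5.
  Sum: 2000/3 − 100 + 5 = 1715/3.
Adding: ||u||_{H^1}^2 = 6190/3 + 1715/3 = 2635.


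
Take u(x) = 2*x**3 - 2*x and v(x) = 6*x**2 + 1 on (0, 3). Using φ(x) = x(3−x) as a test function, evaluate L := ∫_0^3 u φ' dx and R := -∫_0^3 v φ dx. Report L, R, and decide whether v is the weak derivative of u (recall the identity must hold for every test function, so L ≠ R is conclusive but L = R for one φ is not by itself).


LHS = -639/10, RHS = -387/5. No, v is not the weak derivative of u.

u(x) = 2*x**3 - 2*x, classical derivative u'(x) = 6*x**2 - 2.
φ(x) = x(3−x), so φ'(x) = 3 - 2*x.
Note φ(0) = φ(3) = 0, so the boundary term u·φ vanishes.
LHS = ∫_0^3 u(x) φ'(x) dx = ∫_0^3 (-4*x^4 + 6*x^3 + 4*x^2 - 6*x) dx. Term by term:
  ∫_0^3 -4*x^4 dx = -972/5;  ∫_0^3 6*x^3 dx = 243/2;  ∫_0^3 4*x^2 dx = 36;
  ∫_0^3 -6*x dx = -27.
Sum: -972/5 + 243/2 + 36 − 27 = -639/10.
So LHS = -639/10.
∫_0^3 v(x) φ(x) dx = ∫_0^3 (-6*x^4 + 18*x^3 - x^2 + 3*x) dx. Term by term:
  ∫_0^3 -6*x^4 dx = -1458/5;  ∫_0^3 18*x^3 dx = 729/2;  ∫_0^3 -x^2 dx = -9;
  ∫_0^3 3*x dx = 27/2.
Sum: -1458/5 + 729/2 − 9 + 27/2 = 387/5.
So RHS = -∫_0^3 v(x) φ(x) dx = -387/5.
LHS − RHS = 27/2 ≠ 0, so the identity fails.
(For a valid weak derivative the identity must hold for EVERY test function, in particular this one. The failure shows v is NOT the weak derivative of u.)
Correct weak derivative would be u'(x) = 6*x**2 - 2.


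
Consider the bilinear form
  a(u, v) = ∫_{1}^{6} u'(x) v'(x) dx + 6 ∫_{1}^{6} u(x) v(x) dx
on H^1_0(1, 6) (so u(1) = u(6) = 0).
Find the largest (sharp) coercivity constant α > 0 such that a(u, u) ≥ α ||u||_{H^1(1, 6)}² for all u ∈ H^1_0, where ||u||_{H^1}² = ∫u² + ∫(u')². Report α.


α = 1

Coercivity of a(·,·) on H^1_0(1, 6) means a(u, u) ≥ α ||u||_{H^1}² for every u ∈ H^1_0.
The interval has length L = 5, and Poincaré/coercivity depend only on L. Here a(u, u) = ∫(u')² + (6)·∫u².
Here c = 6 ≥ 1, so a(u,u) = ∫(u')² + c∫u² ≥ ∫(u')² + ∫u² = ||u||_{H^1}², i.e. α = 1 works. No larger α is possible: a(u,u) ≥ α||u||_{H^1}² means (1−α)∫(u')² ≥ (α−c)∫u², and for the modes u_n = sin(nπ(x−x₀)/L) (x₀ the left endpoint) one has ∫u_n²/∫(u_n')² = (L/(nπ))² → 0, so a(u_n,u_n)/||u_n||_{H^1}² → 1. Hence the optimal constant is α = 1.
Therefore α = 1.


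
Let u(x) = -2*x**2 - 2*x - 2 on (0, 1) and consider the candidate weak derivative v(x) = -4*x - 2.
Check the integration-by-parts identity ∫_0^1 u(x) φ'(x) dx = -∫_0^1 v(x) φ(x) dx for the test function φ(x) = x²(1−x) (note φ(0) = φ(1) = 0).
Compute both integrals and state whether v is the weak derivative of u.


LHS = 11/30, RHS = 11/30. Yes, v = u' weakly.

u(x) = -2*x**2 - 2*x - 2, classical derivative u'(x) = -4*x - 2.
φ(x) = x²(1−x), so φ'(x) = x*(2 - 3*x).
Note φ(0) = φ(1) = 0, so the boundary term u·φ vanishes.
LHS = ∫_0^1 u(x) φ'(x) dx = ∫_0^1 (6*x^4 + 2*x^3 + 2*x^2 - 4*x) dx. Term by term:
  ∫_0^1 6*x^4 dx = 6/5;  ∫_0^1 2*x^3 dx = 1/2;  ∫_0^1 2*x^2 dx = 2/3;
  ∫_0^1 -4*x dx = -2.
Sum: 6/5 + 1/2 + 2/3 − 2 = 11/30.
So LHS = 11/30.
∫_0^1 v(x) φ(x) dx = ∫_0^1 (4*x^4 - 2*x^3 - 2*x^2) dx. Term by term:
  ∫_0^1 4*x^4 dx = 4/5;  ∫_0^1 -2*x^3 dx = -1/2;  ∫_0^1 -2*x^2 dx = -2/3.
Sum: 4/5 − 1/2 − 2/3 = -11/30.
So RHS = -∫_0^1 v(x) φ(x) dx = 11/30.
LHS = RHS, so the identity holds for this test φ.
Moreover u is smooth here and v(x) = u'(x) = -4*x - 2 pointwise, so the identity holds for every test function. Hence v is the weak derivative of u.


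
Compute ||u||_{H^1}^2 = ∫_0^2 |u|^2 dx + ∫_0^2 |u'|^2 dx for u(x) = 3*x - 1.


||u||_{H^1}^2 = 32

The H^1 norm (squared) on an interval (0, L) is
  ||u||_{H^1}^2 = ∫_0^L u(x)^2 dx + ∫_0^L u'(x)^2 dx.
Compute u'(x) = 3.
Then u(x)^2 = 9*x**2 - 6*x + 1 and u'(x)^2 = 9.
Integrate each monomial from 0 to 2 using ∫_0^2 c·x^n dx = c·2^(n+1)/(n+1):
  ∫_0^2 u(x)^2 dx = ∫_0^2 (9*x^2 - 6*x + 1) dx. Term by term:
    ∫_0^2 9*x^2 dx = 24;  ∫_0^2 -6*x dx = -12;  ∫_0^2 1 dx = 2.
  Sum: 24 − 12 + 2 = 14.
  ∫_0^2 u'(x)^2 dx = ∫_0^2 (9) dx. Term by term:
    ∫_0^2 9 dx = 18.
Adding: ||u||_{H^1}^2 = 14 + 18 = 32.


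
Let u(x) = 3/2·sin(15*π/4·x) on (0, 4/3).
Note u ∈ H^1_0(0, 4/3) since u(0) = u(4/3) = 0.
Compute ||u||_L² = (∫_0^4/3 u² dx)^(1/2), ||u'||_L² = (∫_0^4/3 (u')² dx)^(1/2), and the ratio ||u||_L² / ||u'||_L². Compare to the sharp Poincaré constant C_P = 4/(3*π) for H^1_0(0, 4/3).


||u||_L² / ||u'||_L² = 4/(15*π) < C_P = 4/(3*π).

u(x) = 3/2·sin(15*π/4·x), so u'(x) = 45*π*cos(15*π*x/4)/8.
Writing u(x) = A·sin(kπx/L) with A = 3/2 and k = 5, use ∫_0^L sin²(kπx/L) dx = L/2 and ∫_0^L cos²(kπx/L) dx = L/2.
u² = 9/4·sin²(15*π/4·x) and (u')² = 2025*π^2/64·cos²(15*π/4·x), and each of sin², cos² integrates to L/2 = 2/3 over (0, 4/3).
∫_0^4/3 u² dx = 3/2, so ||u||_L² = sqrt(6)/2.
∫_0^4/3 (u')² dx = 675*π^2/32, so ||u'||_L² = 15*sqrt(6)*π/8.
Ratio ||u||_L² / ||u'||_L² = 4/(15*π).
Sharp Poincaré constant on H^1_0(0, 4/3) is C_P = L/π = 4/(3*π), achieved by sin(3*π/4·x).
This is the k = 5 harmonic; the ratio L/(kπ) is strictly less than C_P = L/π, consistent with the sharp inequality ||u||_L² ≤ C_P ||u'||_L².


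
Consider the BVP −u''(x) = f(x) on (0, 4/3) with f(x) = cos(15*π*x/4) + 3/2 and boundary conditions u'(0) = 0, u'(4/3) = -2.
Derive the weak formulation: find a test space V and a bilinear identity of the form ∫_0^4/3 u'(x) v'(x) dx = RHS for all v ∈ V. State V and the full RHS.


V = H^1(0, 4/3) (v unrestricted at boundary; u is determined up to an additive constant); weak form: ∫_0^4/3 u'v' dx = ∫_0^4/3 (cos(15*π*x/4) + 3/2) v dx − 2·v(4/3) for all v ∈ V.

Multiply both sides by a test function v and integrate from 0 to 4/3:
  ∫_0^4/3 −u''(x) v(x) dx = ∫_0^4/3 f(x) v(x) dx.
Integrate the LHS by parts once:
  ∫_0^4/3 −u'' v dx = −[u'(x) v(x)]_0^4/3 + ∫_0^4/3 u'(x) v'(x) dx.
Thus ∫_0^4/3 u'(x) v'(x) dx = ∫_0^4/3 f(x) v(x) dx + [u'(x) v(x)]_0^4/3.
Choose V so that boundary terms are either known or forced to vanish.
u has inhomogeneous Neumann u'(0) = 0, u'(4/3) = -2. [u' v]_0^4/3 = (-2)·v(4/3) − (0)·v(0) = − 2·v(4/3). Take V = H^1(0, 4/3); boundary term becomes part of RHS.
Weak formulation: find u (satisfying any essential BC) such that ∫_0^4/3 u'(x) v'(x) dx = ∫_0^4/3 f v dx − 2·v(4/3) for all v ∈ V (Neumann data are natural BCs: they enter the RHS as boundary terms).
Substituting f(x) = cos(15*π*x/4) + 3/2, the right-hand side is ∫_0^4/3 (cos(15*π*x/4) + 3/2) v dx − 2·v(4/3).
Compatibility check (pure Neumann): taking v ≡ 1 ∈ V gives 0 = ∫_0^4/3 f dx + (-2) − (0), i.e. ∫_0^4/3 f dx must equal u'(0) − u'(4/3) = 2. Indeed ∫_0^4/3 (cos(15*π*x/4) + 3/2) dx = 2, so the data are compatible. The solution is then unique only up to an additive constant (fix it e.g. by requiring ∫_0^4/3 u dx = 0).


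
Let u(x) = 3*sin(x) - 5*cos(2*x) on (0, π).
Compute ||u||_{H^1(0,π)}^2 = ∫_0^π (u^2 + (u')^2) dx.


||u||_{H^1(0,π)}^2 = 100 + 143*π/2

u'(x) = 10*sin(2*x) + 3*cos(x).
Expand u² and (u')² and integrate term by term on (0, π), using: for integers n ≥ 1, ∫_0^π sin²(nx) dx = ∫_0^π cos²(nx) dx = π/2; for n ≠ n', ∫_0^π sin(nx)sin(n'x) dx = ∫_0^π cos(nx)cos(n'x) dx = 0; and by product-to-sum, ∫_0^π sin(nx)cos(n'x) dx = ½∫_0^π [sin((n+n')x) + sin((n−n')x)] dx, which is 0 when n+n' is even and 2n/(n²−n'²) when n+n' is odd (it need not vanish on (0, π)).
  u² squared terms: (-5)²·∫cos(2x)² dx = 25·π/2 = 25*π/2;  (3)²·∫sin(x)² dx = 9·π/2 = 9*π/2.
  u² cross terms: 2·(-5)·(3)·∫cos(2x)·sin(x) dx = -30·(-2/3) = 20.
  So ∫_0^π u² dx = 25*π/2 + 9*π/2 + 20 = 20 + 17*π.
  (u')² squared terms: (3)²·∫cos(x)² dx = 9·π/2 = 9*π/2;  (10)²·∫sin(2x)² dx = 100·π/2 = 50*π.
  (u')² cross terms: 2·(3)·(10)·∫cos(x)·sin(2x) dx = 60·(4/3) = 80.
  So ∫_0^π (u')² dx = 9*π/2 + 50*π + 80 = 80 + 109*π/2.
||u||_{H^1}^2 = (20 + 17*π) + (80 + 109*π/2) = 100 + 143*π/2.


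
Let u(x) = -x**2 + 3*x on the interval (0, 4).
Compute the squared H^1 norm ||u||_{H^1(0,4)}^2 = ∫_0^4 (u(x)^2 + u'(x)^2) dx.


||u||_{H^1}^2 = 572/15

The H^1 norm (squared) on an interval (0, L) is
  ||u||_{H^1}^2 = ∫_0^L u(x)^2 dx + ∫_0^L u'(x)^2 dx.
Compute u'(x) = 3 - 2*x.
Then u(x)^2 = x**4 - 6*x**3 + 9*x**2 and u'(x)^2 = 4*x**2 - 12*x + 9.
Integrate each monomial from 0 to 4 using ∫_0^4 c·x^n dx = c·4^(n+1)/(n+1):
  ∫_0^4 u(x)^2 dx = ∫_0^4 (x^4 - 6*x^3 + 9*x^2) dx. Term by term:
    ∫_0^4 x^4 dx = 1024/5;  ∫_0^4 -6*x^3 dx = -384;  ∫_0^4 9*x^2 dx = 192.
  Sum: 1024/5 − 384 + 192 = 64/5.
  ∫_0^4 u'(x)^2 dx = ∫_0^4 (4*x^2 - 12*x + 9) dx. Term by term:
    ∫_0^4 4*x^2 dx = 256/3;  ∫_0^4 -12*x dx = -96;  ∫_0^4 9 dx = 36.
  Sum: 256/3 − 96 + 36 = 76/3.
Adding: ||u||_{H^1}^2 = 64/5 + 76/3 = 572/15.


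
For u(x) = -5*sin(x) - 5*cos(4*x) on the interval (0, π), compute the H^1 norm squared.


||u||_{H^1(0,π)}^2 = -340/3 + 475*π/2

u'(x) = 20*sin(4*x) - 5*cos(x).
Expand u² and (u')² and integrate term by term on (0, π), using: for integers n ≥ 1, ∫_0^π sin²(nx) dx = ∫_0^π cos²(nx) dx = π/2; for n ≠ n', ∫_0^π sin(nx)sin(n'x) dx = ∫_0^π cos(nx)cos(n'x) dx = 0; and by product-to-sum, ∫_0^π sin(nx)cos(n'x) dx = ½∫_0^π [sin((n+n')x) + sin((n−n')x)] dx, which is 0 when n+n' is even and 2n/(n²−n'²) when n+n' is odd (it need not vanish on (0, π)).
  u² squared terms: (-5)²·∫cos(4x)² dx = 25·π/2 = 25*π/2;  (-5)²·∫sin(x)² dx = 25·π/2 = 25*π/2.
  u² cross terms: 2·(-5)·(-5)·∫cos(4x)·sin(x) dx = 50·(-2/15) = -20/3.
  So ∫_0^π u² dx = 25*π/2 + 25*π/2 − 20/3 = -20/3 + 25*π.
  (u')² squared terms: (-5)²·∫cos(x)² dx = 25·π/2 = 25*π/2;  (20)²·∫sin(4x)² dx = 400·π/2 = 200*π.
  (u')² cross terms: 2·(-5)·(20)·∫cos(x)·sin(4x) dx = -200·(8/15) = -320/3.
  So ∫_0^π (u')² dx = 25*π/2 + 200*π − 320/3 = -320/3 + 425*π/2.
||u||_{H^1}^2 = (-20/3 + 25*π) + (-320/3 + 425*π/2) = -340/3 + 475*π/2.


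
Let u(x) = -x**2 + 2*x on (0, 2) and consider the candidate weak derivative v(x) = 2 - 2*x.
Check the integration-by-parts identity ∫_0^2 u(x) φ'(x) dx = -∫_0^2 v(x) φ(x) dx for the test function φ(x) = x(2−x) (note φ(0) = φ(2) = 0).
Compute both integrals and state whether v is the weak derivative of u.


LHS = 0, RHS = 0. Yes, v = u' weakly.

u(x) = -x**2 + 2*x, classical derivative u'(x) = 2 - 2*x.
φ(x) = x(2−x), so φ'(x) = 2 - 2*x.
Note φ(0) = φ(2) = 0, so the boundary term u·φ vanishes.
LHS = ∫_0^2 u(x) φ'(x) dx = ∫_0^2 (2*x^3 - 6*x^2 + 4*x) dx. Term by term:
  ∫_0^2 2*x^3 dx = 8;  ∫_0^2 -6*x^2 dx = -16;  ∫_0^2 4*x dx = 8.
Sum: 8 − 16 + 8 = 0.
So LHS = 0.
∫_0^2 v(x) φ(x) dx = ∫_0^2 (2*x^3 - 6*x^2 + 4*x) dx. Term by term:
  ∫_0^2 2*x^3 dx = 8;  ∫_0^2 -6*x^2 dx = -16;  ∫_0^2 4*x dx = 8.
Sum: 8 − 16 + 8 = 0.
So RHS = -∫_0^2 v(x) φ(x) dx = 0.
LHS = RHS, so the identity holds for this test φ.
Moreover u is smooth here and v(x) = u'(x) = 2 - 2*x pointwise, so the identity holds for every test function. Hence v is the weak derivative of u.


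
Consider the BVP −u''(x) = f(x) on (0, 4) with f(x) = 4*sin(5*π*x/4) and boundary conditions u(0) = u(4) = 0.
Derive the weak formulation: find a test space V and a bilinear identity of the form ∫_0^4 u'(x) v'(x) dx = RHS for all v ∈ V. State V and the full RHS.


V = H^1_0(0, 4) (so v(0) = v(4) = 0); weak form: ∫_0^4 u'v' dx = ∫_0^4 (4*sin(5*π*x/4)) v dx for all v ∈ V.

Multiply both sides by a test function v and integrate from 0 to 4:
  ∫_0^4 −u''(x) v(x) dx = ∫_0^4 f(x) v(x) dx.
Integrate the LHS by parts once:
  ∫_0^4 −u'' v dx = −[u'(x) v(x)]_0^4 + ∫_0^4 u'(x) v'(x) dx.
Thus ∫_0^4 u'(x) v'(x) dx = ∫_0^4 f(x) v(x) dx + [u'(x) v(x)]_0^4.
Choose V so that boundary terms are either known or forced to vanish.
u is Dirichlet: u(0) = u(4) = 0. Let V = H^1_0(0, 4); then v(0) = v(4) = 0, and [u' v]_0^4 = 0.
Weak formulation: find u (satisfying any essential BC) such that ∫_0^4 u'(x) v'(x) dx = ∫_0^4 f v dx for all v ∈ V.
Substituting f(x) = 4*sin(5*π*x/4), the right-hand side is ∫_0^4 (4*sin(5*π*x/4)) v dx.


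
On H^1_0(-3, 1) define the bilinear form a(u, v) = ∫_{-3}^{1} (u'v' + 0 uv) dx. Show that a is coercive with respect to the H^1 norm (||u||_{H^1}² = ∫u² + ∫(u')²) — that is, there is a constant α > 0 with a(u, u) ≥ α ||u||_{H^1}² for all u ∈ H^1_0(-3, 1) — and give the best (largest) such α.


α = π^2/(π^2 + 16)

Coercivity of a(·,·) on H^1_0(-3, 1) means a(u, u) ≥ α ||u||_{H^1}² for every u ∈ H^1_0.
The interval has length L = 4, and Poincaré/coercivity depend only on L. Here a(u, u) = ∫(u')² + (0)·∫u².
Here c = 0, so a(u,u) = ∫(u')² alone. The condition a(u,u) ≥ α||u||_{H^1}² reads (1−α)∫(u')² ≥ (α−c)∫u². Any admissible α is ≤ 1 (rapidly oscillating u have ∫u²/∫(u')² → 0), and α = 1 would force 0 ≥ (1−c)∫u², impossible since c < 1; so 1−α > 0. By the sharp Poincaré inequality on H^1_0 of an interval of length L, ∫(u')² ≥ (π/L)²∫u² with equality for the first sine mode sin(π(x−x₀)/L) (x₀ the left endpoint), so the inequality holds for all u iff (1−α)(π/L)² ≥ α − c, i.e. α ≤ ((π/L)² + c)/((π/L)² + 1) = (1 + c(L/π)²)/(1 + (L/π)²). (Direct route, valid since c ≤ 0: Poincaré gives c∫u² ≥ c(L/π)²∫(u')², so a(u,u) ≥ (1 + c(L/π)²)∫(u')², while ||u||_{H^1}² ≤ (1 + (L/π)²)∫(u')²; dividing yields the same α.) With (π/L)² = π^2/16 and c = 0, the largest admissible constant is α = ((π/L)² + c)/((π/L)² + 1).
Simplifying, α = π^2/(π^2 + 16).


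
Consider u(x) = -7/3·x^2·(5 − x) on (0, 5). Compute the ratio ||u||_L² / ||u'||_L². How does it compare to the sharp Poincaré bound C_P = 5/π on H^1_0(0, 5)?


||u||_L² / ||u'||_L² = 5*sqrt(14)/14 < C_P = 5/π.

u(x) = -7/3·x^2·(5 − x), so u'(x) = 7*x*(3*x - 10)/3.
u(x) = -7/3·x^2·(5 − x) vanishes at x = 0 and x = 5, so u ∈ H^1_0(0, 5). Differentiate via the product rule and integrate the resulting polynomials term by term.
  ∫_0^5 u² dx = ∫_0^5 (49*x^6/9 - 490*x^5/9 + 1225*x^4/9) dx. Term by term:
    ∫_0^5 49*x^6/9 dx = 546875/9;  ∫_0^5 -490*x^5/9 dx = -3828125/27;  ∫_0^5 1225*x^4/9 dx = 765625/9.
  Sum: 546875/9 − 3828125/27 + 765625/9 = 109375/27.
  ∫_0^5 (u')² dx = ∫_0^5 (49*x^4 - 980*x^3/3 + 4900*x^2/9) dx. Term by term:
    ∫_0^5 49*x^4 dx = 30625;  ∫_0^5 -980*x^3/3 dx = -153125/3;  ∫_0^5 4900*x^2/9 dx = 612500/27.
  Sum: 30625 − 153125/3 + 612500/27 = 61250/27.
∫_0^5 u² dx = 109375/27, so ||u||_L² = 125*sqrt(21)/9.
∫_0^5 (u')² dx = 61250/27, so ||u'||_L² = 175*sqrt(6)/9.
Ratio ||u||_L² / ||u'||_L² = 5*sqrt(14)/14.
Sharp Poincaré constant on H^1_0(0, 5) is C_P = L/π = 5/π, achieved by sin(π/5·x).
A polynomial bump cannot attain the sharp Poincaré constant (only the first sine eigenfunction does), so the ratio is strictly less than C_P, consistent with ||u||_L² ≤ C_P ||u'||_L².


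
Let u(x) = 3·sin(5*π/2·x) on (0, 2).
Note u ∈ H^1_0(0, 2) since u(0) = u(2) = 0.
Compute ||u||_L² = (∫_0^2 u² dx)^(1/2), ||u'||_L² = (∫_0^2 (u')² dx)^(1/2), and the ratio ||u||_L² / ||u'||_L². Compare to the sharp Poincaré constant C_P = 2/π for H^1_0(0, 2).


||u||_L² / ||u'||_L² = 2/(5*π) < C_P = 2/π.

u(x) = 3·sin(5*π/2·x), so u'(x) = 15*π*cos(5*π*x/2)/2.
Writing u(x) = A·sin(kπx/L) with A = 3 and k = 5, use ∫_0^L sin²(kπx/L) dx = L/2 and ∫_0^L cos²(kπx/L) dx = L/2.
u² = 9·sin²(5*π/2·x) and (u')² = 225*π^2/4·cos²(5*π/2·x), and each of sin², cos² integrates to L/2 = 1 over (0, 2).
∫_0^2 u² dx = 9, so ||u||_L² = 3.
∫_0^2 (u')² dx = 225*π^2/4, so ||u'||_L² = 15*π/2.
Ratio ||u||_L² / ||u'||_L² = 2/(5*π).
Sharp Poincaré constant on H^1_0(0, 2) is C_P = L/π = 2/π, achieved by sin(π/2·x).
This is the k = 5 harmonic; the ratio L/(kπ) is strictly less than C_P = L/π, consistent with the sharp inequality ||u||_L² ≤ C_P ||u'||_L².


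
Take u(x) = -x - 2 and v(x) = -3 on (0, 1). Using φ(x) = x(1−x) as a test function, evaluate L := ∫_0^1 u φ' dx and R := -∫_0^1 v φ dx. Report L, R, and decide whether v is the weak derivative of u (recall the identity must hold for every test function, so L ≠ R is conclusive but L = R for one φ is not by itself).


LHS = 1/6, RHS = 1/2. No, v is not the weak derivative of u.

u(x) = -x - 2, classical derivative u'(x) = -1.
φ(x) = x(1−x), so φ'(x) = 1 - 2*x.
Note φ(0) = φ(1) = 0, so the boundary term u·φ vanishes.
LHS = ∫_0^1 u(x) φ'(x) dx = ∫_0^1 (2*x^2 + 3*x - 2) dx. Term by term:
  ∫_0^1 2*x^2 dx = 2/3;  ∫_0^1 3*x dx = 3/2;  ∫_0^1 -2 dx = -2.
Sum: 2/3 + 3/2 − 2 = 1/6.
So LHS = 1/6.
∫_0^1 v(x) φ(x) dx = ∫_0^1 (3*x^2 - 3*x) dx. Term by term:
  ∫_0^1 3*x^2 dx = 1;  ∫_0^1 -3*x dx = -3/2.
Sum: 1 − 3/2 = -1/2.
So RHS = -∫_0^1 v(x) φ(x) dx = 1/2.
LHS − RHS = -1/3 ≠ 0, so the identity fails.
(For a valid weak derivative the identity must hold for EVERY test function, in particular this one. The failure shows v is NOT the weak derivative of u.)
Correct weak derivative would be u'(x) = -1.


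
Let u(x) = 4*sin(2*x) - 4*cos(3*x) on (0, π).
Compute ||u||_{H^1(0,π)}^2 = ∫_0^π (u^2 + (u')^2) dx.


||u||_{H^1(0,π)}^2 = 256 + 120*π

u'(x) = 12*sin(3*x) + 8*cos(2*x).
Expand u² and (u')² and integrate term by term on (0, π), using: for integers n ≥ 1, ∫_0^π sin²(nx) dx = ∫_0^π cos²(nx) dx = π/2; for n ≠ n', ∫_0^π sin(nx)sin(n'x) dx = ∫_0^π cos(nx)cos(n'x) dx = 0; and by product-to-sum, ∫_0^π sin(nx)cos(n'x) dx = ½∫_0^π [sin((n+n')x) + sin((n−n')x)] dx, which is 0 when n+n' is even and 2n/(n²−n'²) when n+n' is odd (it need not vanish on (0, π)).
  u² squared terms: (-4)²·∫cos(3x)² dx = 16·π/2 = 8*π;  (4)²·∫sin(2x)² dx = 16·π/2 = 8*π.
  u² cross terms: 2·(-4)·(4)·∫cos(3x)·sin(2x) dx = -32·(-4/5) = 128/5.
  So ∫_0^π u² dx = 8*π + 8*π + 128/5 = 128/5 + 16*π.
  (u')² squared terms: (8)²·∫cos(2x)² dx = 64·π/2 = 32*π;  (12)²·∫sin(3x)² dx = 144·π/2 = 72*π.
  (u')² cross terms: 2·(8)·(12)·∫cos(2x)·sin(3x) dx = 192·(6/5) = 1152/5.
  So ∫_0^π (u')² dx = 32*π + 72*π + 1152/5 = 1152/5 + 104*π.
||u||_{H^1}^2 = (128/5 + 16*π) + (1152/5 + 104*π) = 256 + 120*π.


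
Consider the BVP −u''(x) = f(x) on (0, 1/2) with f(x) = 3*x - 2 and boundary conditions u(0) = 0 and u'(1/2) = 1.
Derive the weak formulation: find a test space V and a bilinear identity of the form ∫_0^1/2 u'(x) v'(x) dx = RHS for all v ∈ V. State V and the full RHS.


V = {v ∈ H^1(0, 1/2) : v(0) = 0} (test functions vanish at x = 0 where u is specified); weak form: ∫_0^1/2 u'v' dx = ∫_0^1/2 (3*x - 2) v dx + v(1/2) for all v ∈ V.

Multiply both sides by a test function v and integrate from 0 to 1/2:
  ∫_0^1/2 −u''(x) v(x) dx = ∫_0^1/2 f(x) v(x) dx.
Integrate the LHS by parts once:
  ∫_0^1/2 −u'' v dx = −[u'(x) v(x)]_0^1/2 + ∫_0^1/2 u'(x) v'(x) dx.
Thus ∫_0^1/2 u'(x) v'(x) dx = ∫_0^1/2 f(x) v(x) dx + [u'(x) v(x)]_0^1/2.
Choose V so that boundary terms are either known or forced to vanish.
Mixed BC: u(0) = 0 (Dirichlet) and u'(1/2) = 1 (Neumann). Define V = {v ∈ H^1(0, 1/2) : v(0) = 0}. Then [u' v]_0^1/2 = u'(1/2)·v(1/2) − u'(0)·0 = v(1/2).
Weak formulation: find u (satisfying any essential BC) such that ∫_0^1/2 u'(x) v'(x) dx = ∫_0^1/2 f v dx + v(1/2) for all v ∈ V (Dirichlet at 0 absorbed into V; Neumann datum at x = 1/2 contributes the boundary term).
Substituting f(x) = 3*x - 2, the right-hand side is ∫_0^1/2 (3*x - 2) v dx + v(1/2).


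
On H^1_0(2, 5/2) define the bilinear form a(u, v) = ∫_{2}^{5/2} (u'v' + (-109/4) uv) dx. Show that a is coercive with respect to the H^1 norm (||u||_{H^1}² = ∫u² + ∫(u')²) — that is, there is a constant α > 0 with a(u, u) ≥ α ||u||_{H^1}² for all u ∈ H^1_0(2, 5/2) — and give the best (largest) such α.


α = (-109 + 16*π^2)/(4*(1 + 4*π^2))

Coercivity of a(·,·) on H^1_0(2, 5/2) means a(u, u) ≥ α ||u||_{H^1}² for every u ∈ H^1_0.
The interval has length L = 1/2, and Poincaré/coercivity depend only on L. Here a(u, u) = ∫(u')² + (-109/4)·∫u².
Here c = -109/4 < 0 with |c| < (π/L)² = 4*π^2, so coercivity still holds. The condition a(u,u) ≥ α||u||_{H^1}² reads (1−α)∫(u')² ≥ (α−c)∫u². Any admissible α is ≤ 1 (rapidly oscillating u have ∫u²/∫(u')² → 0), and α = 1 would force 0 ≥ (1−c)∫u², impossible since c < 1; so 1−α > 0. By the sharp Poincaré inequality on H^1_0 of an interval of length L, ∫(u')² ≥ (π/L)²∫u² with equality for the first sine mode sin(π(x−x₀)/L) (x₀ the left endpoint), so the inequality holds for all u iff (1−α)(π/L)² ≥ α − c, i.e. α ≤ ((π/L)² + c)/((π/L)² + 1) = (1 + c(L/π)²)/(1 + (L/π)²). (Direct route, valid since c ≤ 0: Poincaré gives c∫u² ≥ c(L/π)²∫(u')², so a(u,u) ≥ (1 + c(L/π)²)∫(u')², while ||u||_{H^1}² ≤ (1 + (L/π)²)∫(u')²; dividing yields the same α.) With (π/L)² = 4*π^2 and c = -109/4, the largest admissible constant is α = ((π/L)² + c)/((π/L)² + 1).
Simplifying, α = (-109 + 16*π^2)/(4*(1 + 4*π^2)).


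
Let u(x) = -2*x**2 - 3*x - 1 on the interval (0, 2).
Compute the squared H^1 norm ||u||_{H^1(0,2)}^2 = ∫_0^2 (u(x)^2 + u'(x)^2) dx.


||u||_{H^1}^2 = 3464/15

The H^1 norm (squared) on an interval (0, L) is
  ||u||_{H^1}^2 = ∫_0^L u(x)^2 dx + ∫_0^L u'(x)^2 dx.
Compute u'(x) = -4*x - 3.
Then u(x)^2 = 4*x**4 + 12*x**3 + 13*x**2 + 6*x + 1 and u'(x)^2 = 16*x**2 + 24*x + 9.
Integrate each monomial from 0 to 2 using ∫_0^2 c·x^n dx = c·2^(n+1)/(n+1):
  ∫_0^2 u(x)^2 dx = ∫_0^2 (4*x^4 + 12*x^3 + 13*x^2 + 6*x + 1) dx. Term by term:
    ∫_0^2 4*x^4 dx = 128/5;  ∫_0^2 12*x^3 dx = 48;  ∫_0^2 13*x^2 dx = 104/3;
    ∫_0^2 6*x dx = 12;  ∫_0^2 1 dx = 2.
  Sum: 128/5 + 48 + 104/3 + 12 + 2 = 1834/15.
  ∫_0^2 u'(x)^2 dx = ∫_0^2 (16*x^2 + 24*x + 9) dx. Term by term:
    ∫_0^2 16*x^2 dx = 128/3;  ∫_0^2 24*x dx = 48;  ∫_0^2 9 dx = 18.
  Sum: 128/3 + 48 + 18 = 326/3.
Adding: ||u||_{H^1}^2 = 1834/15 + 326/3 = 3464/15.


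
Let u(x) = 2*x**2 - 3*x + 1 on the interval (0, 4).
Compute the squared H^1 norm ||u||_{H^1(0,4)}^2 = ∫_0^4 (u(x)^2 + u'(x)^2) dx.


||u||_{H^1}^2 = 7048/15

The H^1 norm (squared) on an interval (0, L) is
  ||u||_{H^1}^2 = ∫_0^L u(x)^2 dx + ∫_0^L u'(x)^2 dx.
Compute u'(x) = 4*x - 3.
Then u(x)^2 = 4*x**4 - 12*x**3 + 13*x**2 - 6*x + 1 and u'(x)^2 = 16*x**2 - 24*x + 9.
Integrate each monomial from 0 to 4 using ∫_0^4 c·x^n dx = c·4^(n+1)/(n+1):
  ∫_0^4 u(x)^2 dx = ∫_0^4 (4*x^4 - 12*x^3 + 13*x^2 - 6*x + 1) dx. Term by term:
    ∫_0^4 4*x^4 dx = 4096/5;  ∫_0^4 -12*x^3 dx = -768;  ∫_0^4 13*x^2 dx = 832/3;
    ∫_0^4 -6*x dx = -48;  ∫_0^4 1 dx = 4.
  Sum: 4096/5 − 768 + 832/3 − 48 + 4 = 4268/15.
  ∫_0^4 u'(x)^2 dx = ∫_0^4 (16*x^2 - 24*x + 9) dx. Term by term:
    ∫_0^4 16*x^2 dx = 1024/3;  ∫_0^4 -24*x dx = -192;  ∫_0^4 9 dx = 36.
  Sum: 1024/3 − 192 + 36 = 556/3.
Adding: ||u||_{H^1}^2 = 4268/15 + 556/3 = 7048/15.


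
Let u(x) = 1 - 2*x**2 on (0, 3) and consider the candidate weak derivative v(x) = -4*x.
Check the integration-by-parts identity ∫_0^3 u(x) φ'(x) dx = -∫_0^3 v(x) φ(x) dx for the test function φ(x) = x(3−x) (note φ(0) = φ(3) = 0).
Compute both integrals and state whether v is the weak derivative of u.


LHS = 27, RHS = 27. Yes, v = u' weakly.

u(x) = 1 - 2*x**2, classical derivative u'(x) = -4*x.
φ(x) = x(3−x), so φ'(x) = 3 - 2*x.
Note φ(0) = φ(3) = 0, so the boundary term u·φ vanishes.
LHS = ∫_0^3 u(x) φ'(x) dx = ∫_0^3 (4*x^3 - 6*x^2 - 2*x + 3) dx. Term by term:
  ∫_0^3 4*x^3 dx = 81;  ∫_0^3 -6*x^2 dx = -54;  ∫_0^3 -2*x dx = -9;
  ∫_0^3 3 dx = 9.
Sum: 81 − 54 − 9 + 9 = 27.
So LHS = 27.
∫_0^3 v(x) φ(x) dx = ∫_0^3 (4*x^3 - 12*x^2) dx. Term by term:
  ∫_0^3 4*x^3 dx = 81;  ∫_0^3 -12*x^2 dx = -108.
Sum: 81 − 108 = -27.
So RHS = -∫_0^3 v(x) φ(x) dx = 27.
LHS = RHS, so the identity holds for this test φ.
Moreover u is smooth here and v(x) = u'(x) = -4*x pointwise, so the identity holds for every test function. Hence v is the weak derivative of u.


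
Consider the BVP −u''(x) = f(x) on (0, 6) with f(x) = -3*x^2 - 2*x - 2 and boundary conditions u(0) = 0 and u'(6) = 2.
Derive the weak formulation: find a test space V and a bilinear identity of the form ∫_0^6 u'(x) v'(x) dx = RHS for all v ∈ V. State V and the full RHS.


V = {v ∈ H^1(0, 6) : v(0) = 0} (test functions vanish at x = 0 where u is specified); weak form: ∫_0^6 u'v' dx = ∫_0^6 (-3*x^2 - 2*x - 2) v dx + 2·v(6) for all v ∈ V.

Multiply both sides by a test function v and integrate from 0 to 6:
  ∫_0^6 −u''(x) v(x) dx = ∫_0^6 f(x) v(x) dx.
Integrate the LHS by parts once:
  ∫_0^6 −u'' v dx = −[u'(x) v(x)]_0^6 + ∫_0^6 u'(x) v'(x) dx.
Thus ∫_0^6 u'(x) v'(x) dx = ∫_0^6 f(x) v(x) dx + [u'(x) v(x)]_0^6.
Choose V so that boundary terms are either known or forced to vanish.
Mixed BC: u(0) = 0 (Dirichlet) and u'(6) = 2 (Neumann). Define V = {v ∈ H^1(0, 6) : v(0) = 0}. Then [u' v]_0^6 = u'(6)·v(6) − u'(0)·0 = 2·v(6).
Weak formulation: find u (satisfying any essential BC) such that ∫_0^6 u'(x) v'(x) dx = ∫_0^6 f v dx + 2·v(6) for all v ∈ V (Dirichlet at 0 absorbed into V; Neumann datum at x = 6 contributes the boundary term).
Substituting f(x) = -3*x^2 - 2*x - 2, the right-hand side is ∫_0^6 (-3*x^2 - 2*x - 2) v dx + 2·v(6).


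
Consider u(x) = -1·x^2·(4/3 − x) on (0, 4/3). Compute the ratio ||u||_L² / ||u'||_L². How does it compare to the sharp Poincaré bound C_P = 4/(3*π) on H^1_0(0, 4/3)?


||u||_L² / ||u'||_L² = 2*sqrt(14)/21 < C_P = 4/(3*π).

u(x) = -1·x^2·(4/3 − x), so u'(x) = x*(9*x - 8)/3.
u(x) = -1·x^2·(4/3 − x) vanishes at x = 0 and x = 4/3, so u ∈ H^1_0(0, 4/3). Differentiate via the product rule and integrate the resulting polynomials term by term.
  ∫_0^4/3 u² dx = ∫_0^4/3 (x^6 - 8*x^5/3 + 16*x^4/9) dx. Term by term:
    ∫_0^4/3 x^6 dx = 16384/15309;  ∫_0^4/3 -8*x^5/3 dx = -16384/6561;  ∫_0^4/3 16*x^4/9 dx = 16384/10935.
  Sum: 16384/15309 − 16384/6561 + 16384/10935 = 16384/229635.
  ∫_0^4/3 (u')² dx = ∫_0^4/3 (9*x^4 - 16*x^3 + 64*x^2/9) dx. Term by term:
    ∫_0^4/3 9*x^4 dx = 1024/135;  ∫_0^4/3 -16*x^3 dx = -1024/81;  ∫_0^4/3 64*x^2/9 dx = 4096/729.
  Sum: 1024/135 − 1024/81 + 4096/729 = 2048/3645.
∫_0^4/3 u² dx = 16384/229635, so ||u||_L² = 128*sqrt(35)/2835.
∫_0^4/3 (u')² dx = 2048/3645, so ||u'||_L² = 32*sqrt(10)/135.
Ratio ||u||_L² / ||u'||_L² = 2*sqrt(14)/21.
Sharp Poincaré constant on H^1_0(0, 4/3) is C_P = L/π = 4/(3*π), achieved by sin(3*π/4·x).
A polynomial bump cannot attain the sharp Poincaré constant (only the first sine eigenfunction does), so the ratio is strictly less than C_P, consistent with ||u||_L² ≤ C_P ||u'||_L².


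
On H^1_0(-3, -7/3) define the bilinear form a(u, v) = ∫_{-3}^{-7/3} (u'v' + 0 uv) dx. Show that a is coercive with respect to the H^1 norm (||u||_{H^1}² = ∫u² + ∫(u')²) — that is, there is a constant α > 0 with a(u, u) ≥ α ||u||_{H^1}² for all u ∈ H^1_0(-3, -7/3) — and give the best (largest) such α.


α = 9*π^2/(4 + 9*π^2)

Coercivity of a(·,·) on H^1_0(-3, -7/3) means a(u, u) ≥ α ||u||_{H^1}² for every u ∈ H^1_0.
The interval has length L = 2/3, and Poincaré/coercivity depend only on L. Here a(u, u) = ∫(u')² + (0)·∫u².
Here c = 0, so a(u,u) = ∫(u')² alone. The condition a(u,u) ≥ α||u||_{H^1}² reads (1−α)∫(u')² ≥ (α−c)∫u². Any admissible α is ≤ 1 (rapidly oscillating u have ∫u²/∫(u')² → 0), and α = 1 would force 0 ≥ (1−c)∫u², impossible since c < 1; so 1−α > 0. By the sharp Poincaré inequality on H^1_0 of an interval of length L, ∫(u')² ≥ (π/L)²∫u² with equality for the first sine mode sin(π(x−x₀)/L) (x₀ the left endpoint), so the inequality holds for all u iff (1−α)(π/L)² ≥ α − c, i.e. α ≤ ((π/L)² + c)/((π/L)² + 1) = (1 + c(L/π)²)/(1 + (L/π)²). (Direct route, valid since c ≤ 0: Poincaré gives c∫u² ≥ c(L/π)²∫(u')², so a(u,u) ≥ (1 + c(L/π)²)∫(u')², while ||u||_{H^1}² ≤ (1 + (L/π)²)∫(u')²; dividing yields the same α.) With (π/L)² = 9*π^2/4 and c = 0, the largest admissible constant is α = ((π/L)² + c)/((π/L)² + 1).
Simplifying, α = 9*π^2/(4 + 9*π^2).


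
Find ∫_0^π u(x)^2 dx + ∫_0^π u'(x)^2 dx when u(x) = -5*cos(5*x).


||u||_{H^1(0,π)}^2 = 325*π

u'(x) = 25*sin(5*x).
Expand u² and (u')² and integrate term by term on (0, π), using: for integers n ≥ 1, ∫_0^π sin²(nx) dx = ∫_0^π cos²(nx) dx = π/2; for n ≠ n', ∫_0^π sin(nx)sin(n'x) dx = ∫_0^π cos(nx)cos(n'x) dx = 0; and by product-to-sum, ∫_0^π sin(nx)cos(n'x) dx = ½∫_0^π [sin((n+n')x) + sin((n−n')x)] dx, which is 0 when n+n' is even and 2n/(n²−n'²) when n+n' is odd (it need not vanish on (0, π)).
  u² squared terms: (-5)²·∫cos(5x)² dx = 25·π/2 = 25*π/2.
  So ∫_0^π u² dx = 25*π/2.
  (u')² squared terms: (25)²·∫sin(5x)² dx = 625·π/2 = 625*π/2.
  So ∫_0^π (u')² dx = 625*π/2.
||u||_{H^1}^2 = (25*π/2) + (625*π/2) = 325*π.
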